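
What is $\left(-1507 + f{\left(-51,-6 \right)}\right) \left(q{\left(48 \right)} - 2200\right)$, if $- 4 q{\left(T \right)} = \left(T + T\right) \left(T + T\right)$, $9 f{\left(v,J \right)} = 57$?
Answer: $\frac{20277008}{3} \approx 6.759 \cdot 10^{6}$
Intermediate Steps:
$f{\left(v,J \right)} = \frac{19}{3}$ ($f{\left(v,J \right)} = \frac{1}{9} \cdot 57 = \frac{19}{3}$)
$q{\left(T \right)} = - T^{2}$ ($q{\left(T \right)} = - \frac{\left(T + T\right) \left(T + T\right)}{4} = - \frac{2 T 2 T}{4} = - \frac{4 T^{2}}{4} = - T^{2}$)
$\left(-1507 + f{\left(-51,-6 \right)}\right) \left(q{\left(48 \right)} - 2200\right) = \left(-1507 + \frac{19}{3}\right) \left(- 48^{2} - 2200\right) = - \frac{4502 \left(\left(-1\right) 2304 - 2200\right)}{3} = - \frac{4502 \left(-2304 - 2200\right)}{3} = \left(- \frac{4502}{3}\right) \left(-4504\right) = \frac{20277008}{3}$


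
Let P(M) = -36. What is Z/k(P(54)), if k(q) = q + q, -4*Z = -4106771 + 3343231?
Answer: -190885/72 ≈ -2651.2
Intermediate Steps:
Z = 190885 (Z = -(-4106771 + 3343231)/4 = -¼*(-763540) = 190885)
k(q) = 2*q
Z/k(P(54)) = 190885/((2*(-36))) = 190885/(-72) = 190885*(-1/72) = -190885/72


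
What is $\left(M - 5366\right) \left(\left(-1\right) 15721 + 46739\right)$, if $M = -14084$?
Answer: $-603300100$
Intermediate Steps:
$\left(M - 5366\right) \left(\left(-1\right) 15721 + 46739\right) = \left(-14084 - 5366\right) \left(\left(-1\right) 15721 + 46739\right) = - 19450 \left(-15721 + 46739\right) = \left(-19450\right) 31018 = -603300100$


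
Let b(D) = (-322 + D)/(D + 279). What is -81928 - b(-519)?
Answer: -19663561/240 ≈ -81932.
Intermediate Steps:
b(D) = (-322 + D)/(279 + D)
-81928 - b(-519) = -81928 - (-322 - 519)/(279 - 519) = -81928 - (-841)/(-240) = -81928 - (-1)*(-841)/240 = -81928 - 1*841/240 = -81928 - 841/240 = -19663561/240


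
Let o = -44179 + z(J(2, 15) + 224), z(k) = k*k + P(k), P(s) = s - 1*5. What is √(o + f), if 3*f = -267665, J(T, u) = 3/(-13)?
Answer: I*√126409137/39 ≈ 288.29*I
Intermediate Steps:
J(T, u) = -3/13 (J(T, u) = 3*(-1/13) = -3/13)
f = -267665/3 (f = (⅓)*(-267665) = -267665/3 ≈ -89222.)
P(s) = -5 + s (P(s) = s - 5 = -5 + s)
z(k) = -5 + k + k² (z(k) = k*k + (-5 + k) = k² + (-5 + k) = -5 + k + k²)
o = 1033002/169 (o = -44179 + (-5 + (-3/13 + 224) + (-3/13 + 224)²) = -44179 + (-5 + 2909/13 + (2909/13)²) = -44179 + (-5 + 2909/13 + 8462281/169) = -44179 + 8499253/169 = 1033002/169 ≈ 6112.4)
√(o + f) = √(1033002/169 - 267665/3) = √(-42136379/507) = I*√126409137/39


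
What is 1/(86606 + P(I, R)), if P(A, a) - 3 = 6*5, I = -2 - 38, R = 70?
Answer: 1/86639 ≈ 1.1542e-5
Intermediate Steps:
I = -40
P(A, a) = 33 (P(A, a) = 3 + 6*5 = 3 + 30 = 33)
1/(86606 + P(I, R)) = 1/(86606 + 33) = 1/86639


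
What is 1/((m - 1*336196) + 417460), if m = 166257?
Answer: 1/247521 ≈ 4.0401e-6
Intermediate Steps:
1/((m - 1*336196) + 417460) = 1/((166257 - 1*336196) + 417460) = 1/((166257 - 336196) + 417460) = 1/(-169939 + 417460) = 1/247521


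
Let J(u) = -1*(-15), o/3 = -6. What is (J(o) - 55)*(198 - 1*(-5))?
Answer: -8120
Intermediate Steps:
o = -18 (o = 3*(-6) = -18)
J(u) = 15
(J(o) - 55)*(198 - 1*(-5)) = (15 - 55)*(198 - 1*(-5)) = -40*(198 + 5) = -40*203 = -8120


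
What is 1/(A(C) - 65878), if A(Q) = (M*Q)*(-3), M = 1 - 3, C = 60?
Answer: -1/65518 ≈ -1.5263e-5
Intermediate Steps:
M = -2
A(Q) = 6*Q (A(Q) = -2*Q*(-3) = 6*Q)
1/(A(C) - 65878) = 1/(6*60 - 65878) = 1/(360 - 65878) = 1/(-65518) = -1/65518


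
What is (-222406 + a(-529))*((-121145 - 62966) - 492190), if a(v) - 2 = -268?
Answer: 150593296272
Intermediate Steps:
a(v) = -266 (a(v) = 2 - 268 = -266)
(-222406 + a(-529))*((-121145 - 62966) - 492190) = (-222406 - 266)*((-121145 - 62966) - 492190) = -222672*(-184111 - 492190) = -222672*(-676301) = 150593296272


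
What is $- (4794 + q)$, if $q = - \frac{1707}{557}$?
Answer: $- \frac{2668551}{557} \approx -4790.9$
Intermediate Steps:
$q = - \frac{1707}{557}$ ($q = \left(-1707\right) \frac{1}{557} = - \frac{1707}{557} \approx -3.0646$)
$- (4794 + q) = - (4794 - \frac{1707}{557}) = \left(-1\right) \frac{2668551}{557} = - \frac{2668551}{557}$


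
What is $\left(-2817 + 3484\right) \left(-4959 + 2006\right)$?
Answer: $-1969651$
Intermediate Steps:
$\left(-2817 + 3484\right) \left(-4959 + 2006\right) = 667 \left(-2953\right) = -1969651$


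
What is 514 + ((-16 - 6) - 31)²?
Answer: 3323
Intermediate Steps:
514 + ((-16 - 6) - 31)² = 514 + (-22 - 31)² = 514 + (-53)² = 514 + 2809 = 3323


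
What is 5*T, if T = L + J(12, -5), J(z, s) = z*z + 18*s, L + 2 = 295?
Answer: 1735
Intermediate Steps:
L = 293 (L = -2 + 295 = 293)
J(z, s) = z**2 + 18*s
T = 347 (T = 293 + (12**2 + 18*(-5)) = 293 + (144 - 90) = 293 + 54 = 347)
5*T = 5*347 = 1735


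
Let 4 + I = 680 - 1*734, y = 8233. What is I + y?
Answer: 8175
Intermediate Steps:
I = -58 (I = -4 + (680 - 1*734) = -4 + (680 - 734) = -4 - 54 = -58)
I + y = -58 + 8233 = 8175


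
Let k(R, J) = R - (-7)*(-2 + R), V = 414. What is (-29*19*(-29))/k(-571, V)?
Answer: -551/158 ≈ -3.4873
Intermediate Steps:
k(R, J) = -14 + 8*R (k(R, J) = R - (14 - 7*R) = R + (-14 + 7*R) = -14 + 8*R)
(-29*19*(-29))/k(-571, V) = (-29*19*(-29))/(-14 + 8*(-571)) = (-551*(-29))/(-14 - 4568) = 15979/(-4582) = 15979*(-1/4582) = -551/158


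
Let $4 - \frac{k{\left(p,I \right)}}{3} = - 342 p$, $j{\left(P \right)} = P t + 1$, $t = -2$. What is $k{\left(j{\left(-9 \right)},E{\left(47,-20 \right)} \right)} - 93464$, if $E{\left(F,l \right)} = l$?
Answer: $-73958$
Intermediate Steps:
$j{\left(P \right)} = 1 - 2 P$ ($j{\left(P \right)} = P \left(-2\right) + 1 = - 2 P + 1 = 1 - 2 P$)
$k{\left(p,I \right)} = 12 + 1026 p$ ($k{\left(p,I \right)} = 12 - 3 \left(- 342 p\right) = 12 + 1026 p$)
$k{\left(j{\left(-9 \right)},E{\left(47,-20 \right)} \right)} - 93464 = \left(12 + 1026 \left(1 - -18\right)\right) - 93464 = \left(12 + 1026 \left(1 + 18\right)\right) - 93464 = \left(12 + 1026 \cdot 19\right) - 93464 = \left(12 + 19494\right) - 93464 = 19506 - 93464 = -73958$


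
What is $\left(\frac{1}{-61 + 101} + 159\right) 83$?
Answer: $\frac{527963}{40} \approx 13199.0$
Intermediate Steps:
$\left(\frac{1}{-61 + 101} + 159\right) 83 = \left(\frac{1}{40} + 159\right) 83 = \frac{6361}{40} \cdot 83 = \frac{527963}{40}$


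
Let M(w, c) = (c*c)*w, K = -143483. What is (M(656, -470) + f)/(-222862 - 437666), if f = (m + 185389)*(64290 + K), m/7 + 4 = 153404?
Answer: 99574044077/660528 ≈ 1.5075e+5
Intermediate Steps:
m = 1073800 (m = -28 + 7*153404 = -28 + 1073828 = 1073800)
M(w, c) = w*c**2 (M(w, c) = c**2*w = w*c**2)
f = -99718954477 (f = (1073800 + 185389)*(64290 - 143483) = 1259189*(-79193) = -99718954477)
(M(656, -470) + f)/(-222862 - 437666) = (656*(-470)**2 - 99718954477)/(-222862 - 437666) = (656*220900 - 99718954477)/(-660528) = (144910400 - 99718954477)*(-1/660528) = -99574044077*(-1/660528) = 99574044077/660528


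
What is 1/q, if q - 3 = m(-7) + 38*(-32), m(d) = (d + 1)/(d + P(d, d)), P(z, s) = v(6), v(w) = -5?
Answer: -2/2425 ≈ -0.00082474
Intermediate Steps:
P(z, s) = -5
m(d) = (1 + d)/(-5 + d) (m(d) = (d + 1)/(d - 5) = (1 + d)/(-5 + d))
q = -2425/2 (q = 3 + ((1 - 7)/(-5 - 7) + 38*(-32)) = 3 + (-6/(-12) - 1216) = 3 + (-1/12*(-6) - 1216) = 3 + (½ - 1216) = 3 - 2431/2 = -2425/2 ≈ -1212.5)
1/q = 1/(-2425/2) = -2/2425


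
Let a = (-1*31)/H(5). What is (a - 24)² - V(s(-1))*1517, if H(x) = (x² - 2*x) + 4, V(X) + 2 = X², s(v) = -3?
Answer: -3596290/361 ≈ -9962.0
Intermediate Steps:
V(X) = -2 + X²
H(x) = 4 + x² - 2*x
a = -31/19 (a = (-1*31)/(4 + 5² - 2*5) = -31/(4 + 25 - 10) = -31/19 ≈ -1.6316)
(a - 24)² - V(s(-1))*1517 = (-31/19 - 24)² - (-2 + (-3)²)*1517 = (-487/19)² - (-2 + 9)*1517 = 237169/361 - 7*1517 = 237169/361 - 1*10619 = 237169/361 - 10619 = -3596290/361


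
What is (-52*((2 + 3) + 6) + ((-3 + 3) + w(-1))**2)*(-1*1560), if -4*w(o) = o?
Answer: 1784445/2 ≈ 8.9222e+5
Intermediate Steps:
w(o) = -o/4
(-52*((2 + 3) + 6) + ((-3 + 3) + w(-1))**2)*(-1*1560) = (-52*((2 + 3) + 6) + ((-3 + 3) - 1/4*(-1))**2)*(-1*1560) = (-52*(5 + 6) + (0 + 1/4)**2)*(-1560) = (-52*11 + (1/4)**2)*(-1560) = (-572 + 1/16)*(-1560) = -9151/16*(-1560) = 1784445/2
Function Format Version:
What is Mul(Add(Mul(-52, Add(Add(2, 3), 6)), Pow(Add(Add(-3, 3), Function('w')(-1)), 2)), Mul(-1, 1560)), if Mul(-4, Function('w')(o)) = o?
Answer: Rational(1784445, 2) ≈ 8.9222e+5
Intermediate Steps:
Function('w')(o) = Mul(Rational(-1, 4), o)
Mul(Add(Mul(-52, Add(Add(2, 3), 6)), Pow(Add(Add(-3, 3), Function('w')(-1)), 2)), Mul(-1, 1560)) = Mul(Add(Mul(-52, Add(Add(2, 3), 6)), Pow(Add(Add(-3, 3), Mul(Rational(-1, 4), -1)), 2)), Mul(-1, 1560)) = Mul(Add(Mul(-52, Add(5, 6)), Pow(Add(0, Rational(1, 4)), 2)), -1560) = Mul(Add(Mul(-52, 11), Pow(Rational(1, 4), 2)), -1560) = Mul(Add(-572, Rational(1, 16)), -1560) = Mul(Rational(-9151, 16), -1560) = Rational(1784445, 2)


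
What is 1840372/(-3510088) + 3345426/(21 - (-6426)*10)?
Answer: 138386175059/2686094842 ≈ 51.519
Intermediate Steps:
1840372/(-3510088) + 3345426/(21 - (-6426)*10) = 1840372*(-1/3510088) + 3345426/(21 - 714*(-90)) = -460093/877522 + 3345426/(21 + 64260) = -460093/877522 + 3345426/64281 = -460093/877522 + 3345426*(1/64281) = -460093/877522 + 159306/3061 = 138386175059/2686094842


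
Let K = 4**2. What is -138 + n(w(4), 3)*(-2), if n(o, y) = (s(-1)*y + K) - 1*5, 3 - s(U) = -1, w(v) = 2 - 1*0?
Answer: -184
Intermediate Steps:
w(v) = 2 (w(v) = 2 + 0 = 2)
s(U) = 4 (s(U) = 3 - 1*(-1) = 3 + 1 = 4)
K = 16
n(o, y) = 11 + 4*y (n(o, y) = (4*y + 16) - 1*5 = (16 + 4*y) - 5 = 11 + 4*y)
-138 + n(w(4), 3)*(-2) = -138 + (11 + 4*3)*(-2) = -138 + (11 + 12)*(-2) = -138 + 23*(-2) = -138 - 46 = -184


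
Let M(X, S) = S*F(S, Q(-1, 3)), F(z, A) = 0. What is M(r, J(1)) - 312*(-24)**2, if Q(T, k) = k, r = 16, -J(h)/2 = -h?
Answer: -179712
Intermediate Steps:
J(h) = 2*h (J(h) = -(-2)*h = 2*h)
M(X, S) = 0 (M(X, S) = S*0 = 0)
M(r, J(1)) - 312*(-24)**2 = 0 - 312*(-24)**2 = 0 - 312*576 = 0 - 179712 = -179712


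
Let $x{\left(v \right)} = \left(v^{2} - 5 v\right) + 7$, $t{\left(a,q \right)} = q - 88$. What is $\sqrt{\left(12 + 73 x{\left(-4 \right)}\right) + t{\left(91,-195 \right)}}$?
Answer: $2 \sqrt{717} \approx 53.554$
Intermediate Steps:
$t{\left(a,q \right)} = -88 + q$ ($t{\left(a,q \right)} = q - 88 = -88 + q$)
$x{\left(v \right)} = 7 + v^{2} - 5 v$
$\sqrt{\left(12 + 73 x{\left(-4 \right)}\right) + t{\left(91,-195 \right)}} = \sqrt{\left(12 + 73 \left(7 + \left(-4\right)^{2} - -20\right)\right) - 283} = \sqrt{\left(12 + 73 \left(7 + 16 + 20\right)\right) - 283} = \sqrt{\left(12 + 73 \cdot 43\right) - 283} = \sqrt{\left(12 + 3139\right) - 283} = \sqrt{3151 - 283} = \sqrt{2868} = 2 \sqrt{717}$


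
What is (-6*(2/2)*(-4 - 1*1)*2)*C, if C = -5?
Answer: -300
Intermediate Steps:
(-6*(2/2)*(-4 - 1*1)*2)*C = -6*(2/2)*(-4 - 1*1)*2*(-5) = -6*(2*(½))*(-4 - 1)*2*(-5) = -6*1*(-5)*2*(-5) = -(-30)*2*(-5) = -6*(-10)*(-5) = 60*(-5) = -300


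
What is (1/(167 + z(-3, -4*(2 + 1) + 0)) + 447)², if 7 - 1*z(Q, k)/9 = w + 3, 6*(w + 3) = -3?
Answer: 43951026025/219961 ≈ 1.9981e+5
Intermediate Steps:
w = -7/2 (w = -3 + (⅙)*(-3) = -3 - ½ = -7/2 ≈ -3.5000)
z(Q, k) = 135/2 (z(Q, k) = 63 - 9*(-7/2 + 3) = 63 - 9*(-½) = 63 + 9/2 = 135/2)
(1/(167 + z(-3, -4*(2 + 1) + 0)) + 447)² = (1/(167 + 135/2) + 447)² = (1/(469/2) + 447)² = (2/469 + 447)² = (209645/469)² = 43951026025/219961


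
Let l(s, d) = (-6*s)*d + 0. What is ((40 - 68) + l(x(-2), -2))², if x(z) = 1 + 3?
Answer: 400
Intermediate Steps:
x(z) = 4
l(s, d) = -6*d*s (l(s, d) = -6*d*s + 0 = -6*d*s)
((40 - 68) + l(x(-2), -2))² = ((40 - 68) - 6*(-2)*4)² = (-28 + 48)² = 20² = 400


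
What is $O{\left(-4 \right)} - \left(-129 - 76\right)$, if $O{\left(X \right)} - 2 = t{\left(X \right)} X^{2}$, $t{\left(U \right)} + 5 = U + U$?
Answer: $-1$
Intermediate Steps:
$t{\left(U \right)} = -5 + 2 U$ ($t{\left(U \right)} = -5 + \left(U + U\right) = -5 + 2 U$)
$O{\left(X \right)} = 2 + X^{2} \left(-5 + 2 X\right)$ ($O{\left(X \right)} = 2 + \left(-5 + 2 X\right) X^{2} = 2 + X^{2} \left(-5 + 2 X\right)$)
$O{\left(-4 \right)} - \left(-129 - 76\right) = \left(2 + \left(-4\right)^{2} \left(-5 + 2 \left(-4\right)\right)\right) - \left(-129 - 76\right) = \left(2 + 16 \left(-5 - 8\right)\right) - -205 = \left(2 + 16 \left(-13\right)\right) + 205 = \left(2 - 208\right) + 205 = -206 + 205 = -1$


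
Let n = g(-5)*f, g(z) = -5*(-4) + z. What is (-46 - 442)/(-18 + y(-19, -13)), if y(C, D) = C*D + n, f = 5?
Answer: -61/38 ≈ -1.6053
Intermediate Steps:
g(z) = 20 + z
n = 75 (n = (20 - 5)*5 = 15*5 = 75)
y(C, D) = 75 + C*D (y(C, D) = C*D + 75 = 75 + C*D)
(-46 - 442)/(-18 + y(-19, -13)) = (-46 - 442)/(-18 + (75 - 19*(-13))) = -488/(-18 + (75 + 247)) = -488/(-18 + 322) = -488/304 = -488*1/304 = -61/38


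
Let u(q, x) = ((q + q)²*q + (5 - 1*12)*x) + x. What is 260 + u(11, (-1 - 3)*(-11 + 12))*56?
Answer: 299748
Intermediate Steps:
u(q, x) = -6*x + 4*q³ (u(q, x) = ((2*q)²*q + (5 - 12)*x) + x = ((4*q²)*q - 7*x) + x = (4*q³ - 7*x) + x = (-7*x + 4*q³) + x = -6*x + 4*q³)
260 + u(11, (-1 - 3)*(-11 + 12))*56 = 260 + (-6*(-1 - 3)*(-11 + 12) + 4*11³)*56 = 260 + (-(-24) + 4*1331)*56 = 260 + (-6*(-4) + 5324)*56 = 260 + (24 + 5324)*56 = 260 + 5348*56 = 260 + 299488 = 299748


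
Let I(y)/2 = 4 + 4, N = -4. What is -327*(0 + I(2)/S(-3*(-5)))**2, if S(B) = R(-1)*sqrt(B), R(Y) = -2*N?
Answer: -436/5 ≈ -87.200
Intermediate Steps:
I(y) = 16 (I(y) = 2*(4 + 4) = 2*8 = 16)
R(Y) = 8 (R(Y) = -2*(-4) = 8)
S(B) = 8*sqrt(B)
-327*(0 + I(2)/S(-3*(-5)))**2 = -327*(0 + 16/((8*sqrt(-3*(-5)))))**2 = -327*(0 + 16/((8*sqrt(15))))**2 = -327*(0 + 16*(sqrt(15)/120))**2 = -327*(0 + 2*sqrt(15)/15)**2 = -327*(2*sqrt(15)/15)**2 = -327*4/15 = -436/5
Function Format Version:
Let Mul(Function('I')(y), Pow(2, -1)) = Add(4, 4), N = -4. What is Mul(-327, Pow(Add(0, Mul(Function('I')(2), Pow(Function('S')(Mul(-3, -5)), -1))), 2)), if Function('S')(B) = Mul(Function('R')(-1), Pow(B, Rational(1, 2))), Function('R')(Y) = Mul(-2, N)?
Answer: Rational(-436, 5) ≈ -87.200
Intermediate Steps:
Function('I')(y) = 16 (Function('I')(y) = Mul(2, Add(4, 4)) = Mul(2, 8) = 16)
Function('R')(Y) = 8 (Function('R')(Y) = Mul(-2, -4) = 8)
Function('S')(B) = Mul(8, Pow(B, Rational(1, 2)))
Mul(-327, Pow(Add(0, Mul(Function('I')(2), Pow(Function('S')(Mul(-3, -5)), -1))), 2)) = Mul(-327, Pow(Add(0, Mul(16, Pow(Mul(8, Pow(Mul(-3, -5), Rational(1, 2))), -1))), 2)) = Mul(-327, Pow(Add(0, Mul(16, Pow(Mul(8, Pow(15, Rational(1, 2))), -1))), 2)) = Mul(-327, Pow(Add(0, Mul(16, Mul(Rational(1, 120), Pow(15, Rational(1, 2))))), 2)) = Mul(-327, Pow(Add(0, Mul(Rational(2, 15), Pow(15, Rational(1, 2)))), 2)) = Mul(-327, Pow(Mul(Rational(2, 15), Pow(15, Rational(1, 2))), 2)) = Mul(-327, Rational(4, 15)) = Rational(-436, 5)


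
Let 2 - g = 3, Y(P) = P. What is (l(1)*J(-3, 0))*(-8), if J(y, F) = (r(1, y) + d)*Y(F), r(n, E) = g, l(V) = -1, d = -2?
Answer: 0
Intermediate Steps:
g = -1 (g = 2 - 1*3 = 2 - 3 = -1)
r(n, E) = -1
J(y, F) = -3*F (J(y, F) = (-1 - 2)*F = -3*F)
(l(1)*J(-3, 0))*(-8) = -(-3)*0*(-8) = -1*0*(-8) = 0*(-8) = 0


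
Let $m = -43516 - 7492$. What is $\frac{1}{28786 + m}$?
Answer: $- \frac{1}{22222} \approx -4.5 \cdot 10^{-5}$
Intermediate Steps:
$m = -51008$
$\frac{1}{28786 + m} = \frac{1}{28786 - 51008} = \frac{1}{-22222} = - \frac{1}{22222}$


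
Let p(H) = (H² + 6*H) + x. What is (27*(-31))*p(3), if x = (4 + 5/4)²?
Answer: -730701/16 ≈ -45669.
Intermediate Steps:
x = 441/16 (x = (4 + 5*(¼))² = (4 + 5/4)² = (21/4)² = 441/16 ≈ 27.563)
p(H) = 441/16 + H² + 6*H (p(H) = (H² + 6*H) + 441/16 = 441/16 + H² + 6*H)
(27*(-31))*p(3) = (27*(-31))*(441/16 + 3² + 6*3) = -837*(441/16 + 9 + 18) = -837*873/16 = -730701/16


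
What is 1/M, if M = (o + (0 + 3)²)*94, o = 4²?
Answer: 1/2350 ≈ 0.00042553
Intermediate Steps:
o = 16
M = 2350 (M = (16 + (0 + 3)²)*94 = (16 + 3²)*94 = (16 + 9)*94 = 25*94 = 2350)
1/M = 1/2350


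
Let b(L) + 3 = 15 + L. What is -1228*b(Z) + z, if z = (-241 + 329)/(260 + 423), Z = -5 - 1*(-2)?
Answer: -7548428/683 ≈ -11052.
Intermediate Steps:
Z = -3 (Z = -5 + 2 = -3)
z = 88/683 ≈ 0.12884
b(L) = 12 + L (b(L) = -3 + (15 + L) = 12 + L)
-1228*b(Z) + z = -1228*(12 - 3) + 88/683 = -1228*9 + 88/683 = -11052 + 88/683 = -7548428/683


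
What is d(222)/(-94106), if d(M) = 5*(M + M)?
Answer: -1110/47053 ≈ -0.023590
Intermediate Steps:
d(M) = 10*M (d(M) = 5*(2*M) = 10*M)
d(222)/(-94106) = (10*222)/(-94106) = 2220*(-1/94106) = -1110/47053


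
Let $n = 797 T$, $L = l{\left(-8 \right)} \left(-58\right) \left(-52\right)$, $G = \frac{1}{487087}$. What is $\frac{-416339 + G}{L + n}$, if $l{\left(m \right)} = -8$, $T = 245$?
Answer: $- \frac{202793314492}{83358607919} \approx -2.4328$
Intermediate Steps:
$G = \frac{1}{487087} \approx 2.053 \cdot 10^{-6}$
$L = -24128$ ($L = \left(-8\right) \left(-58\right) \left(-52\right) = 464 \left(-52\right) = -24128$)
$n = 195265$ ($n = 797 \cdot 245 = 195265$)
$\frac{-416339 + G}{L + n} = \frac{-416339 + \frac{1}{487087}}{-24128 + 195265} = - \frac{202793314492}{487087 \cdot 171137} = \left(- \frac{202793314492}{487087}\right) \frac{1}{171137} = - \frac{202793314492}{83358607919}$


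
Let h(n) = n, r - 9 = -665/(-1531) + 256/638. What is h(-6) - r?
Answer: -7733938/488389 ≈ -15.836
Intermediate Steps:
r = 4803604/488389 (r = 9 + (-665/(-1531) + 256/638) = 9 + (-665*(-1/1531) + 256*(1/638)) = 9 + (665/1531 + 128/319) = 9 + 408103/488389 = 4803604/488389 ≈ 9.8356)
h(-6) - r = -6 - 1*4803604/488389 = -6 - 4803604/488389 = -7733938/488389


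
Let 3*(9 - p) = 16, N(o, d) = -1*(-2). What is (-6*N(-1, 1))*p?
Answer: -44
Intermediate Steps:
N(o, d) = 2
p = 11/3 (p = 9 - ⅓*16 = 9 - 16/3 = 11/3 ≈ 3.6667)
(-6*N(-1, 1))*p = -6*2*(11/3) = -12*11/3 = -44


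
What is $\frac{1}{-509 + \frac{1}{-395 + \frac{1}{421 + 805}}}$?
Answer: $- \frac{484269}{246494147} \approx -0.0019646$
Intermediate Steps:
$\frac{1}{-509 + \frac{1}{-395 + \frac{1}{421 + 805}}} = \frac{1}{-509 + \frac{1}{-395 + \frac{1}{1226}}} = \frac{1}{-509 + \frac{1}{- \frac{484269}{1226}}} = \frac{1}{-509 - \frac{1226}{484269}} = \frac{1}{- \frac{246494147}{484269}} = - \frac{484269}{246494147}$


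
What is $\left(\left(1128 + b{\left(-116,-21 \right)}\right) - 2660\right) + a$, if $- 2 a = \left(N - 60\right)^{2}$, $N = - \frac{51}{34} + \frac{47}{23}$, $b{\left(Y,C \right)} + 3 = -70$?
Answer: $- \frac{14272585}{4232} \approx -3372.5$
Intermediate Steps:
$b{\left(Y,C \right)} = -73$ ($b{\left(Y,C \right)} = -3 - 70 = -73$)
$N = \frac{25}{46}$ ($N = \left(-51\right) \frac{1}{34} + 47 \cdot \frac{1}{23} = - \frac{3}{2} + \frac{47}{23} = \frac{25}{46} \approx 0.54348$)
$a = - \frac{7480225}{4232}$ ($a = - \frac{\left(\frac{25}{46} - 60\right)^{2}}{2} = - \frac{\left(- \frac{2735}{46}\right)^{2}}{2} = \left(- \frac{1}{2}\right) \frac{7480225}{2116} = - \frac{7480225}{4232} \approx -1767.5$)
$\left(\left(1128 + b{\left(-116,-21 \right)}\right) - 2660\right) + a = \left(\left(1128 - 73\right) - 2660\right) - \frac{7480225}{4232} = \left(1055 - 2660\right) - \frac{7480225}{4232} = -1605 - \frac{7480225}{4232} = - \frac{14272585}{4232}$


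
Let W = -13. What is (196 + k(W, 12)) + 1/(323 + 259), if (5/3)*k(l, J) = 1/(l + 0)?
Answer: 7412999/37830 ≈ 195.96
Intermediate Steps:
k(l, J) = 3/(5*l) (k(l, J) = 3/(5*(l + 0)) = 3/(5*l))
(196 + k(W, 12)) + 1/(323 + 259) = (196 + (⅗)/(-13)) + 1/(323 + 259) = (196 + (⅗)*(-1/13)) + 1/582 = (196 - 3/65) + 1/582 = 12737/65 + 1/582 = 7412999/37830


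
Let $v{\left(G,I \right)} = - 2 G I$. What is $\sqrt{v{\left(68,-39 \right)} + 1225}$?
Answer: $\sqrt{6529} \approx 80.802$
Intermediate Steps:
$v{\left(G,I \right)} = - 2 G I$
$\sqrt{v{\left(68,-39 \right)} + 1225} = \sqrt{\left(-2\right) 68 \left(-39\right) + 1225} = \sqrt{5304 + 1225} = \sqrt{6529}$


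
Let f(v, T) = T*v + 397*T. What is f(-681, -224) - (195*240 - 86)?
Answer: 16902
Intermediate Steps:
f(v, T) = 397*T + T*v
f(-681, -224) - (195*240 - 86) = -224*(397 - 681) - (195*240 - 86) = -224*(-284) - (46800 - 86) = 63616 - 1*46714 = 63616 - 46714 = 16902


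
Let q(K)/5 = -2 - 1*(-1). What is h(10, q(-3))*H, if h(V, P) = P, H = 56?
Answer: -280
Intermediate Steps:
q(K) = -5 (q(K) = 5*(-2 - 1*(-1)) = 5*(-2 + 1) = 5*(-1) = -5)
h(10, q(-3))*H = -5*56 = -280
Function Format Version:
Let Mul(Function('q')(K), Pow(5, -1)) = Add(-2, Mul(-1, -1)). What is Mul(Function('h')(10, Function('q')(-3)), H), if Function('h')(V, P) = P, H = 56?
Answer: -280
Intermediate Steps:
Function('q')(K) = -5 (Function('q')(K) = Mul(5, Add(-2, Mul(-1, -1))) = Mul(5, Add(-2, 1)) = Mul(5, -1) = -5)
Mul(Function('h')(10, Function('q')(-3)), H) = Mul(-5, 56) = -280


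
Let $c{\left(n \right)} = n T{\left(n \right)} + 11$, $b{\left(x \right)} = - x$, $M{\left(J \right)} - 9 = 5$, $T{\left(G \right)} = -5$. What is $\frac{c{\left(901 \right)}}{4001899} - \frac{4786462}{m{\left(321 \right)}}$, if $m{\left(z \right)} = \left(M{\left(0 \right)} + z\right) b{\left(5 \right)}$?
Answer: $\frac{19154929963888}{6703180825} \approx 2857.6$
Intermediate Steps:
$M{\left(J \right)} = 14$ ($M{\left(J \right)} = 9 + 5 = 14$)
$c{\left(n \right)} = 11 - 5 n$ ($c{\left(n \right)} = n \left(-5\right) + 11 = - 5 n + 11 = 11 - 5 n$)
$m{\left(z \right)} = -70 - 5 z$ ($m{\left(z \right)} = \left(14 + z\right) \left(\left(-1\right) 5\right) = \left(14 + z\right) \left(-5\right) = -70 - 5 z$)
$\frac{c{\left(901 \right)}}{4001899} - \frac{4786462}{m{\left(321 \right)}} = \frac{11 - 4505}{4001899} - \frac{4786462}{-70 - 1605} = \left(11 - 4505\right) \frac{1}{4001899} - \frac{4786462}{-70 - 1605} = \left(-4494\right) \frac{1}{4001899} - \frac{4786462}{-1675} = - \frac{4494}{4001899} - - \frac{4786462}{1675} = - \frac{4494}{4001899} + \frac{4786462}{1675} = \frac{19154929963888}{6703180825}$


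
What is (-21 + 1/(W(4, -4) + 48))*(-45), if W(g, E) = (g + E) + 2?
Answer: 9441/10 ≈ 944.10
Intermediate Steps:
W(g, E) = 2 + E + g (W(g, E) = (E + g) + 2 = 2 + E + g)
(-21 + 1/(W(4, -4) + 48))*(-45) = (-21 + 1/((2 - 4 + 4) + 48))*(-45) = (-21 + 1/(2 + 48))*(-45) = (-21 + 1/50)*(-45) = -1049/50*(-45) = 9441/10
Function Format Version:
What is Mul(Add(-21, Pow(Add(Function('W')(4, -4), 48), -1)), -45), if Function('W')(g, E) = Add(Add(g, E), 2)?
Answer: Rational(9441, 10) ≈ 944.10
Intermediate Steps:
Function('W')(g, E) = Add(2, E, g) (Function('W')(g, E) = Add(Add(E, g), 2) = Add(2, E, g))
Mul(Add(-21, Pow(Add(Function('W')(4, -4), 48), -1)), -45) = Mul(Add(-21, Pow(Add(Add(2, -4, 4), 48), -1)), -45) = Mul(Add(-21, Pow(Add(2, 48), -1)), -45) = Mul(Add(-21, Pow(50, -1)), -45) = Mul(Add(-21, Rational(1, 50)), -45) = Mul(Rational(-1049, 50), -45) = Rational(9441, 10)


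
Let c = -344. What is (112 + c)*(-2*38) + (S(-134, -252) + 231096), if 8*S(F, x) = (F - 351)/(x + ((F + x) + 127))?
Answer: 1016800549/4088 ≈ 2.4873e+5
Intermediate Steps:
S(F, x) = (-351 + F)/(8*(127 + F + 2*x)) (S(F, x) = ((F - 351)/(x + ((F + x) + 127)))/8 = ((-351 + F)/(x + (127 + F + x)))/8 = ((-351 + F)/(127 + F + 2*x))/8 = (-351 + F)/(8*(127 + F + 2*x)))
(112 + c)*(-2*38) + (S(-134, -252) + 231096) = (112 - 344)*(-2*38) + ((-351 - 134)/(8*(127 - 134 + 2*(-252))) + 231096) = -232*(-76) + ((⅛)*(-485)/(127 - 134 - 504) + 231096) = 17632 + ((⅛)*(-485)/(-511) + 231096) = 17632 + ((⅛)*(-1/511)*(-485) + 231096) = 17632 + (485/4088 + 231096) = 17632 + 944720933/4088 = 1016800549/4088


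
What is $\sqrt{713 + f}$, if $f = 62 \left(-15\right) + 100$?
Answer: $3 i \sqrt{13} \approx 10.817 i$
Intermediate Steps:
$f = -830$ ($f = -930 + 100 = -830$)
$\sqrt{713 + f} = \sqrt{713 - 830} = \sqrt{-117} = 3 i \sqrt{13}$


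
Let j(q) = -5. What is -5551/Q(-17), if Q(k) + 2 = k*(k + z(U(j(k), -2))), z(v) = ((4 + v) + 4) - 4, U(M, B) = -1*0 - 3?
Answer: -5551/270 ≈ -20.559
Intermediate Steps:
U(M, B) = -3 (U(M, B) = 0 - 3 = -3)
z(v) = 4 + v (z(v) = (8 + v) - 4 = 4 + v)
Q(k) = -2 + k*(1 + k) (Q(k) = -2 + k*(k + (4 - 3)) = -2 + k*(k + 1) = -2 + k*(1 + k))
-5551/Q(-17) = -5551/(-2 - 17 + (-17)²) = -5551/(-2 - 17 + 289) = -5551/270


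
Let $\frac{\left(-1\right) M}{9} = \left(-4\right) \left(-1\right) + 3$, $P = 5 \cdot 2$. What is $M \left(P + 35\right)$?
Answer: $-2835$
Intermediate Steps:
$P = 10$
$M = -63$ ($M = - 9 \left(\left(-4\right) \left(-1\right) + 3\right) = - 9 \left(4 + 3\right) = \left(-9\right) 7 = -63$)
$M \left(P + 35\right) = - 63 \left(10 + 35\right) = \left(-63\right) 45 = -2835$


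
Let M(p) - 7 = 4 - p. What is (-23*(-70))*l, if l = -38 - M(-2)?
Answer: -82110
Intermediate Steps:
M(p) = 11 - p (M(p) = 7 + (4 - p) = 11 - p)
l = -51 (l = -38 - (11 - 1*(-2)) = -38 - (11 + 2) = -38 - 1*13 = -38 - 13 = -51)
(-23*(-70))*l = -23*(-70)*(-51) = 1610*(-51) = -82110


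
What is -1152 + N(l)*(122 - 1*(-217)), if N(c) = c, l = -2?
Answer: -1830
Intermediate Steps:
-1152 + N(l)*(122 - 1*(-217)) = -1152 - 2*(122 - 1*(-217)) = -1152 - 2*(122 + 217) = -1152 - 2*339 = -1152 - 678 = -1830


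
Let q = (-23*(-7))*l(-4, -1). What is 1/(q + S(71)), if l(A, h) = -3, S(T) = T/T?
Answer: -1/482 ≈ -0.0020747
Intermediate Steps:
S(T) = 1
q = -483 (q = -23*(-7)*(-3) = 161*(-3) = -483)
1/(q + S(71)) = 1/(-483 + 1) = 1/(-482) = -1/482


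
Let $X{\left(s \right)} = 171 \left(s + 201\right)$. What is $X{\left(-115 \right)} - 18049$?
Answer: $-3343$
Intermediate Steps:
$X{\left(s \right)} = 34371 + 171 s$ ($X{\left(s \right)} = 171 \left(201 + s\right) = 34371 + 171 s$)
$X{\left(-115 \right)} - 18049 = \left(34371 + 171 \left(-115\right)\right) - 18049 = \left(34371 - 19665\right) - 18049 = 14706 - 18049 = -3343$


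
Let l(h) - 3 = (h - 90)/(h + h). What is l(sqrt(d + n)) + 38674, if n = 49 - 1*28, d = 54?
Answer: 77355/2 - 3*sqrt(3) ≈ 38672.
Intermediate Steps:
n = 21 (n = 49 - 28 = 21)
l(h) = 3 + (-90 + h)/(2*h) (l(h) = 3 + (h - 90)/(h + h) = 3 + (-90 + h)/((2*h)) = 3 + (-90 + h)*(1/(2*h)) = 3 + (-90 + h)/(2*h))
l(sqrt(d + n)) + 38674 = (7/2 - 45/sqrt(54 + 21)) + 38674 = (7/2 - 45*sqrt(3)/15) + 38674 = (7/2 - 3*sqrt(3)) + 38674 = 77355/2 - 3*sqrt(3)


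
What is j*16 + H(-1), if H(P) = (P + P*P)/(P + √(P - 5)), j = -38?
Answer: -608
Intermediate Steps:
H(P) = (P + P²)/(P + √(-5 + P))
j*16 + H(-1) = -38*16 - (1 - 1)/(-1 + √(-5 - 1)) = -608 - 1*0/(-1 + √(-6)) = -608 - 1*0/(-1 + I*√6) = -608 + 0 = -608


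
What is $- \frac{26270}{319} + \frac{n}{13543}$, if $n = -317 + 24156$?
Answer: $- \frac{12005861}{148973} \approx -80.591$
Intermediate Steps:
$n = 23839$
$- \frac{26270}{319} + \frac{n}{13543} = - \frac{26270}{319} + \frac{23839}{13543} = - \frac{12005861}{148973}$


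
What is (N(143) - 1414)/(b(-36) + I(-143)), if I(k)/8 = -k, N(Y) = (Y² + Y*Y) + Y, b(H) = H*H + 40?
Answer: 39627/2480 ≈ 15.979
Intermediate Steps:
b(H) = 40 + H² (b(H) = H² + 40 = 40 + H²)
N(Y) = Y + 2*Y² (N(Y) = (Y² + Y²) + Y = 2*Y² + Y = Y + 2*Y²)
I(k) = -8*k (I(k) = 8*(-k) = -8*k)
(N(143) - 1414)/(b(-36) + I(-143)) = (143*(1 + 2*143) - 1414)/((40 + (-36)²) - 8*(-143)) = (143*(1 + 286) - 1414)/((40 + 1296) + 1144) = (143*287 - 1414)/(1336 + 1144) = (41041 - 1414)/2480 = 39627*(1/2480) = 39627/2480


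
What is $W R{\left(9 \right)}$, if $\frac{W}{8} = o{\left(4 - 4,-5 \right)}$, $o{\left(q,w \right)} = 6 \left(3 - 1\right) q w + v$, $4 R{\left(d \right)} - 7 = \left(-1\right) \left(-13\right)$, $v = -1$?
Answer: $-40$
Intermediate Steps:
$R{\left(d \right)} = 5$ ($R{\left(d \right)} = \frac{7}{4} + \frac{\left(-1\right) \left(-13\right)}{4} = \frac{7}{4} + \frac{1}{4} \cdot 13 = \frac{7}{4} + \frac{13}{4} = 5$)
$o{\left(q,w \right)} = -1 + 12 q w$ ($o{\left(q,w \right)} = 6 \left(3 - 1\right) q w - 1 = 6 \cdot 2 q w - 1 = 12 q w - 1 = -1 + 12 q w$)
$W = -8$ ($W = 8 \left(-1 + 12 \left(4 - 4\right) \left(-5\right)\right) = 8 \left(-1 + 12 \cdot 0 \left(-5\right)\right) = 8 \left(-1 + 0\right) = 8 \left(-1\right) = -8$)
$W R{\left(9 \right)} = \left(-8\right) 5 = -40$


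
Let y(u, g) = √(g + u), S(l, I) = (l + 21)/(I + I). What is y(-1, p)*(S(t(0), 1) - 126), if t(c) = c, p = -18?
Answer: -231*I*√19/2 ≈ -503.45*I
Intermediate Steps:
S(l, I) = (21 + l)/(2*I) (S(l, I) = (21 + l)/((2*I)) = (21 + l)*(1/(2*I)) = (21 + l)/(2*I))
y(-1, p)*(S(t(0), 1) - 126) = √(-18 - 1)*((½)*(21 + 0)/1 - 126) = √(-19)*((½)*1*21 - 126) = (I*√19)*(21/2 - 126) = (I*√19)*(-231/2) = -231*I*√19/2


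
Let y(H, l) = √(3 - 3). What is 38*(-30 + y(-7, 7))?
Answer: -1140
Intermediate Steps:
y(H, l) = 0 (y(H, l) = √0 = 0)
38*(-30 + y(-7, 7)) = 38*(-30 + 0) = 38*(-30) = -1140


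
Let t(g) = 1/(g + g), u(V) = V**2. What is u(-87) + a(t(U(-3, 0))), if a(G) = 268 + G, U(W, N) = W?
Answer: 47021/6 ≈ 7836.8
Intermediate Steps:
t(g) = 1/(2*g)
u(-87) + a(t(U(-3, 0))) = (-87)**2 + (268 + (1/2)/(-3)) = 7569 + (268 + (1/2)*(-1/3)) = 7569 + (268 - 1/6) = 7569 + 1607/6 = 47021/6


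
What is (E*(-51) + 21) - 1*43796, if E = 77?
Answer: -47702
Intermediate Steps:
(E*(-51) + 21) - 1*43796 = (77*(-51) + 21) - 1*43796 = (-3927 + 21) - 43796 = -3906 - 43796 = -47702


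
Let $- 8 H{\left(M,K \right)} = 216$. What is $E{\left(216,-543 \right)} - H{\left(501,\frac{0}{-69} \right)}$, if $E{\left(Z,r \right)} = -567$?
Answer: $-540$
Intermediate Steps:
$H{\left(M,K \right)} = -27$ ($H{\left(M,K \right)} = \left(- \frac{1}{8}\right) 216 = -27$)
$E{\left(216,-543 \right)} - H{\left(501,\frac{0}{-69} \right)} = -567 - -27 = -567 + 27 = -540$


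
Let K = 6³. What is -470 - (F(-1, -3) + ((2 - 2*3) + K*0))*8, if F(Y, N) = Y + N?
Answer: -406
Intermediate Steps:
K = 216
F(Y, N) = N + Y
-470 - (F(-1, -3) + ((2 - 2*3) + K*0))*8 = -470 - ((-3 - 1) + ((2 - 2*3) + 216*0))*8 = -470 - (-4 + ((2 - 6) + 0))*8 = -470 - (-4 + (-4 + 0))*8 = -470 - (-4 - 4)*8 = -470 - (-8)*8 = -470 - 1*(-64) = -470 + 64 = -406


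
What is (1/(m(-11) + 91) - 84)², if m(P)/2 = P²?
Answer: 782376841/110889 ≈ 7055.5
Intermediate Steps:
m(P) = 2*P²
(1/(m(-11) + 91) - 84)² = (1/(2*(-11)² + 91) - 84)² = (1/(2*121 + 91) - 84)² = (1/(242 + 91) - 84)² = (1/333 - 84)² = (-27971/333)² = 782376841/110889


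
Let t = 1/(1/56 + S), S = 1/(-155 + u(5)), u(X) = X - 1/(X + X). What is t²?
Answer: 7065411136/885481 ≈ 7979.2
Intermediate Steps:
u(X) = X - 1/(2*X)
S = -10/1501 (S = 1/(-155 + (5 - ½/5)) = 1/(-155 + (5 - ½*⅕)) = 1/(-155 + (5 - ⅒)) = 1/(-155 + 49/10) = 1/(-1501/10) = -10/1501 ≈ -0.0066622)
t = 84056/941 (t = 1/(1/56 - 10/1501) = 1/(941/84056) = 84056/941 ≈ 89.326)
t² = (84056/941)² = 7065411136/885481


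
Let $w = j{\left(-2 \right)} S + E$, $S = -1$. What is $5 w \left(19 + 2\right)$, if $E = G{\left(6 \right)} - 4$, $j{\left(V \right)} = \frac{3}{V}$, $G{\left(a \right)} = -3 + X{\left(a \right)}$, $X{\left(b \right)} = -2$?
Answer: $- \frac{1575}{2} \approx -787.5$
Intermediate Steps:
$G{\left(a \right)} = -5$ ($G{\left(a \right)} = -3 - 2 = -5$)
$E = -9$ ($E = -5 - 4 = -9$)
$w = - \frac{15}{2}$ ($w = \frac{3}{-2} \left(-1\right) - 9 = 3 \left(- \frac{1}{2}\right) \left(-1\right) - 9 = \left(- \frac{3}{2}\right) \left(-1\right) - 9 = \frac{3}{2} - 9 = - \frac{15}{2} \approx -7.5$)
$5 w \left(19 + 2\right) = 5 \left(- \frac{15}{2}\right) \left(19 + 2\right) = \left(- \frac{75}{2}\right) 21 = - \frac{1575}{2}$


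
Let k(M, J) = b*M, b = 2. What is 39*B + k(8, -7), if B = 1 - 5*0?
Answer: 55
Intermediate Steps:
k(M, J) = 2*M
B = 1 (B = 1 + 0 = 1)
39*B + k(8, -7) = 39*1 + 2*8 = 39 + 16 = 55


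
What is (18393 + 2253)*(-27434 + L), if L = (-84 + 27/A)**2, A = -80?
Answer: -1342563865893/3200 ≈ -4.1955e+8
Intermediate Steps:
L = 45522009/6400 (L = (-84 + 27/(-80))**2 = (-84 + 27*(-1/80))**2 = (-84 - 27/80)**2 = (-6747/80)**2 = 45522009/6400 ≈ 7112.8)
(18393 + 2253)*(-27434 + L) = (18393 + 2253)*(-27434 + 45522009/6400) = 20646*(-130055591/6400) = -1342563865893/3200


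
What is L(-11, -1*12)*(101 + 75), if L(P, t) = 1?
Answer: 176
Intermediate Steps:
L(-11, -1*12)*(101 + 75) = 1*(101 + 75) = 1*176 = 176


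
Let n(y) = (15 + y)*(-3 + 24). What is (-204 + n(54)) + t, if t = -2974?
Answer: -1729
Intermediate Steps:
n(y) = 315 + 21*y (n(y) = (15 + y)*21 = 315 + 21*y)
(-204 + n(54)) + t = (-204 + (315 + 21*54)) - 2974 = (-204 + (315 + 1134)) - 2974 = (-204 + 1449) - 2974 = 1245 - 2974 = -1729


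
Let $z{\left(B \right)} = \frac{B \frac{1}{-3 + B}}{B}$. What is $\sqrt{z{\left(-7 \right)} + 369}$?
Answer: $\frac{\sqrt{36890}}{10} \approx 19.207$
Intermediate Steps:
$z{\left(B \right)} = \frac{1}{-3 + B}$
$\sqrt{z{\left(-7 \right)} + 369} = \sqrt{\frac{1}{-3 - 7} + 369} = \sqrt{\frac{1}{-10} + 369} = \sqrt{- \frac{1}{10} + 369} = \sqrt{\frac{3689}{10}} = \frac{\sqrt{36890}}{10}$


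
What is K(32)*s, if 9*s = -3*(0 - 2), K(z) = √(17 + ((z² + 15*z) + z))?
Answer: 2*√1553/3 ≈ 26.272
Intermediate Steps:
K(z) = √(17 + z² + 16*z) (K(z) = √(17 + (z² + 16*z)) = √(17 + z² + 16*z))
s = ⅔ (s = (-3*(0 - 2))/9 = (-3*(-2))/9 = (⅑)*6 = ⅔ ≈ 0.66667)
K(32)*s = √(17 + 32² + 16*32)*(⅔) = √(17 + 1024 + 512)*(⅔) = √1553*(⅔) = 2*√1553/3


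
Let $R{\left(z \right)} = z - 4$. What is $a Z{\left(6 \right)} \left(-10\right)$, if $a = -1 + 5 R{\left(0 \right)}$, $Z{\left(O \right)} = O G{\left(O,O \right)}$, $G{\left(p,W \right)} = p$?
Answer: $7560$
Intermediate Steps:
$R{\left(z \right)} = -4 + z$
$Z{\left(O \right)} = O^{2}$ ($Z{\left(O \right)} = O O = O^{2}$)
$a = -21$ ($a = -1 + 5 \left(-4 + 0\right) = -1 + 5 \left(-4\right) = -1 - 20 = -21$)
$a Z{\left(6 \right)} \left(-10\right) = - 21 \cdot 6^{2} \left(-10\right) = \left(-21\right) 36 \left(-10\right) = \left(-756\right) \left(-10\right) = 7560$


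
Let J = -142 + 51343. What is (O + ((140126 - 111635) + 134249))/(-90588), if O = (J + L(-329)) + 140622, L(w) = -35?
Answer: -29544/7549 ≈ -3.9136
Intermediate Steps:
J = 51201
O = 191788 (O = (51201 - 35) + 140622 = 51166 + 140622 = 191788)
(O + ((140126 - 111635) + 134249))/(-90588) = (191788 + ((140126 - 111635) + 134249))/(-90588) = (191788 + (28491 + 134249))*(-1/90588) = (191788 + 162740)*(-1/90588) = 354528*(-1/90588) = -29544/7549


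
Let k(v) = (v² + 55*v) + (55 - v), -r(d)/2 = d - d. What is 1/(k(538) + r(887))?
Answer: 1/318551 ≈ 3.1392e-6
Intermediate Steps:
r(d) = 0 (r(d) = -2*(d - d) = -2*0 = 0)
k(v) = 55 + v² + 54*v
1/(k(538) + r(887)) = 1/((55 + 538² + 54*538) + 0) = 1/((55 + 289444 + 29052) + 0) = 1/(318551 + 0) = 1/318551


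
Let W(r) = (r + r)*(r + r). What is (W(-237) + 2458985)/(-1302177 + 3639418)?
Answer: 2683661/2337241 ≈ 1.1482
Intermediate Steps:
W(r) = 4*r**2 (W(r) = (2*r)*(2*r) = 4*r**2)
(W(-237) + 2458985)/(-1302177 + 3639418) = (4*(-237)**2 + 2458985)/(-1302177 + 3639418) = (4*56169 + 2458985)/2337241 = (224676 + 2458985)*(1/2337241) = 2683661*(1/2337241) = 2683661/2337241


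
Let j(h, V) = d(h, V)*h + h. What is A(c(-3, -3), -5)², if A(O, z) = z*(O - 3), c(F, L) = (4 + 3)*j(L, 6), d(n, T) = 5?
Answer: 416025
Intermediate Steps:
j(h, V) = 6*h (j(h, V) = 5*h + h = 6*h)
c(F, L) = 42*L (c(F, L) = (4 + 3)*(6*L) = 7*(6*L) = 42*L)
A(O, z) = z*(-3 + O)
A(c(-3, -3), -5)² = (-5*(-3 + 42*(-3)))² = (-5*(-3 - 126))² = (-5*(-129))² = 645² = 416025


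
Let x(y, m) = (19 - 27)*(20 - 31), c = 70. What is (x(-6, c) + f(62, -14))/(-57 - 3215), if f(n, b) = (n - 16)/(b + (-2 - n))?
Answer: -3409/127608 ≈ -0.026715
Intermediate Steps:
x(y, m) = 88 (x(y, m) = -8*(-11) = 88)
f(n, b) = (-16 + n)/(-2 + b - n)
(x(-6, c) + f(62, -14))/(-57 - 3215) = (88 + (16 - 1*62)/(2 + 62 - 1*(-14)))/(-57 - 3215) = (88 + (16 - 62)/(2 + 62 + 14))/(-3272) = (88 - 46/78)*(-1/3272) = (88 + (1/78)*(-46))*(-1/3272) = (88 - 23/39)*(-1/3272) = (3409/39)*(-1/3272) = -3409/127608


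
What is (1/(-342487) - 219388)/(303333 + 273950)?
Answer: -75137537957/197711922821 ≈ -0.38004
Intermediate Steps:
(1/(-342487) - 219388)/(303333 + 273950) = (-1/342487 - 219388)/577283 = -75137537957/342487*1/577283 = -75137537957/197711922821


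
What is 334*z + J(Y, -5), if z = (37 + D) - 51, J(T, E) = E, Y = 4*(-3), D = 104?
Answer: 30055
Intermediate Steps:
Y = -12
z = 90 (z = (37 + 104) - 51 = 141 - 51 = 90)
334*z + J(Y, -5) = 334*90 - 5 = 30060 - 5 = 30055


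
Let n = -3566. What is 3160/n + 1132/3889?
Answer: -4126264/6934087 ≈ -0.59507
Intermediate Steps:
3160/n + 1132/3889 = 3160/(-3566) + 1132/3889 = 3160*(-1/3566) + 1132*(1/3889) = -1580/1783 + 1132/3889 = -4126264/6934087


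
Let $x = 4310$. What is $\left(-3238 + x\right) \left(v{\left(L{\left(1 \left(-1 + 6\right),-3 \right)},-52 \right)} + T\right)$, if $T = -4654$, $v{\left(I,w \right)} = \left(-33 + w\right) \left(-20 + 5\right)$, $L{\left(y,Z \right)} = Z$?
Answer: $-3622288$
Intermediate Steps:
$v{\left(I,w \right)} = 495 - 15 w$ ($v{\left(I,w \right)} = \left(-33 + w\right) \left(-15\right) = 495 - 15 w$)
$\left(-3238 + x\right) \left(v{\left(L{\left(1 \left(-1 + 6\right),-3 \right)},-52 \right)} + T\right) = \left(-3238 + 4310\right) \left(\left(495 - -780\right) - 4654\right) = 1072 \left(\left(495 + 780\right) - 4654\right) = 1072 \left(1275 - 4654\right) = 1072 \left(-3379\right) = -3622288$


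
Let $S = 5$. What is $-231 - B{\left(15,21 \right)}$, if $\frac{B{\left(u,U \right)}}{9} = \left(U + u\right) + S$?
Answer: $-600$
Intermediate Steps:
$B{\left(u,U \right)} = 45 + 9 U + 9 u$ ($B{\left(u,U \right)} = 9 \left(\left(U + u\right) + 5\right) = 9 \left(5 + U + u\right) = 45 + 9 U + 9 u$)
$-231 - B{\left(15,21 \right)} = -231 - \left(45 + 9 \cdot 21 + 9 \cdot 15\right) = -231 - \left(45 + 189 + 135\right) = -231 - 369 = -600$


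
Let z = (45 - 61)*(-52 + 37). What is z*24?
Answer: 5760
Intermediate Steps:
z = 240 (z = -16*(-15) = 240)
z*24 = 240*24 = 5760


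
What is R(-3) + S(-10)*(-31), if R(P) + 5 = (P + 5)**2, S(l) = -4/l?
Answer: -67/5 ≈ -13.400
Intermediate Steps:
R(P) = -5 + (5 + P)**2 (R(P) = -5 + (P + 5)**2 = -5 + (5 + P)**2)
R(-3) + S(-10)*(-31) = (-5 + (5 - 3)**2) - 4/(-10)*(-31) = (-5 + 2**2) - 4*(-1/10)*(-31) = (-5 + 4) + (2/5)*(-31) = -1 - 62/5 = -67/5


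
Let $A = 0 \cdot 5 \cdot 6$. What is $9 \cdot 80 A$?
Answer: $0$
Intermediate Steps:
$A = 0$ ($A = 0 \cdot 6 = 0$)
$9 \cdot 80 A = 9 \cdot 80 \cdot 0 = 720 \cdot 0 = 0$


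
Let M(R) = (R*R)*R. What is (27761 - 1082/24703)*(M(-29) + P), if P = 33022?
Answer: 5920329252333/24703 ≈ 2.3966e+8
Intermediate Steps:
M(R) = R**3 (M(R) = R**2*R = R**3)
(27761 - 1082/24703)*(M(-29) + P) = (27761 - 1082/24703)*((-29)**3 + 33022) = (27761 - 1082*1/24703)*(-24389 + 33022) = (27761 - 1082/24703)*8633 = (685778901/24703)*8633 = 5920329252333/24703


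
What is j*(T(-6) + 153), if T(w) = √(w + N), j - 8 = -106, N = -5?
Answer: -14994 - 98*I*√11 ≈ -14994.0 - 325.03*I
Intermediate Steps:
j = -98 (j = 8 - 106 = -98)
T(w) = √(-5 + w) (T(w) = √(w - 5) = √(-5 + w))
j*(T(-6) + 153) = -98*(√(-5 - 6) + 153) = -98*(√(-11) + 153) = -98*(I*√11 + 153) = -98*(153 + I*√11) = -14994 - 98*I*√11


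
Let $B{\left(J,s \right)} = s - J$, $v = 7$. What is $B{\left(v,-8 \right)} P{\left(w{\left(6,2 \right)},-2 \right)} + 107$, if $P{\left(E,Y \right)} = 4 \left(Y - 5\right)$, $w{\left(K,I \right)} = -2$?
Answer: $527$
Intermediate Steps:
$P{\left(E,Y \right)} = -20 + 4 Y$ ($P{\left(E,Y \right)} = 4 \left(-5 + Y\right) = -20 + 4 Y$)
$B{\left(v,-8 \right)} P{\left(w{\left(6,2 \right)},-2 \right)} + 107 = \left(-8 - 7\right) \left(-20 + 4 \left(-2\right)\right) + 107 = \left(-8 - 7\right) \left(-20 - 8\right) + 107 = \left(-15\right) \left(-28\right) + 107 = 420 + 107 = 527$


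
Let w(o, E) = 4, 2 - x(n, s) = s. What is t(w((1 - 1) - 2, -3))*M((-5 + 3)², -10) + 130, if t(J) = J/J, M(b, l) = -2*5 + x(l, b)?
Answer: 118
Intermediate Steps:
x(n, s) = 2 - s
M(b, l) = -8 - b (M(b, l) = -2*5 + (2 - b) = -10 + (2 - b) = -8 - b)
t(J) = 1
t(w((1 - 1) - 2, -3))*M((-5 + 3)², -10) + 130 = 1*(-8 - (-5 + 3)²) + 130 = 1*(-8 - 1*(-2)²) + 130 = 1*(-8 - 1*4) + 130 = 1*(-8 - 4) + 130 = 1*(-12) + 130 = -12 + 130 = 118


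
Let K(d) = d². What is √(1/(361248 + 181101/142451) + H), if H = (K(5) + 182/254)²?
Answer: √28247324999636213819368471227/6535460633523 ≈ 25.717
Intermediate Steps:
H = 10666756/16129 (H = (5² + 182/254)² = (25 + 182*(1/254))² = (25 + 91/127)² = (3266/127)² = 10666756/16129 ≈ 661.34)
√(1/(361248 + 181101/142451) + H) = √(1/(361248 + 181101/142451) + 10666756/16129) = √(1/(51460319949/142451) + 10666756/16129) = √(142451/51460319949 + 10666756/16129) = √(548914678875507623/830003500457421) = √28247324999636213819368471227/6535460633523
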